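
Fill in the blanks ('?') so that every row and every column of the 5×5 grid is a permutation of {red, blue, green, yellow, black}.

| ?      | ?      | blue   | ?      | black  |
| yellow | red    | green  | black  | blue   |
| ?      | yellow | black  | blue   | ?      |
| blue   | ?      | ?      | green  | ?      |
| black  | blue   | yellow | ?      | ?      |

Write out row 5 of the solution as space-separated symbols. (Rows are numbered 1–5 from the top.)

black blue yellow red green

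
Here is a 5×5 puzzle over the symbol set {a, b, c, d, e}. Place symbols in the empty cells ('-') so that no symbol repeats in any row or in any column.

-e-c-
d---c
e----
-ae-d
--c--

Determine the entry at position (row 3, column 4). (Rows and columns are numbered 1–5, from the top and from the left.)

d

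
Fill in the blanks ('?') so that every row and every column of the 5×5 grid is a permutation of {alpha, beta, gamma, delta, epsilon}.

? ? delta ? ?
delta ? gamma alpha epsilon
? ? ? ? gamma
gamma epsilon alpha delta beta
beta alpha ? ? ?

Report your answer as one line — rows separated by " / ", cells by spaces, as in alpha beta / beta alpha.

epsilon gamma delta beta alpha / delta beta gamma alpha epsilon / alpha delta beta epsilon gamma / gamma epsilon alpha delta beta / beta alpha epsilon gamma delta

(r1,c5) = alpha
(r2,c2) = beta
(r3,c2) = delta
(r5,c3) = epsilon
(r5,c4) = gamma
(r5,c5) = delta
(r1,c1) = epsilon
(r1,c2) = gamma
(r1,c4) = beta
(r3,c1) = alpha
(r3,c3) = beta
(r3,c4) = epsilon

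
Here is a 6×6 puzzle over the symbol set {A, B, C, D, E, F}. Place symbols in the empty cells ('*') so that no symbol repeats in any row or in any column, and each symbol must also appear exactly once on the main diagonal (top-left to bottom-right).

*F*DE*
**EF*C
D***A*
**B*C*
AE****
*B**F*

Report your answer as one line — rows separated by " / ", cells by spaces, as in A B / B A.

Cell (r2,c1): row 2 has {C,E,F}; column 1 has {A,D} → B.
Cell (r2,c5): row 2 has {B,C,E,F}; column 5 has {A,C,E,F} → D.
Cell (r3,c2): row 3 has {A,D}; column 2 has {B,E,F} → C.
Cell (r3,c3): row 3 has {A,C,D}; column 3 has {B,E}; the diagonal is empty so far → F.
Cell (r5,c5): row 5 has {A,E}; column 5 has {A,C,D,E,F}; the diagonal has {F} → B.
Cell (r1,c1): row 1 has {D,E,F}; column 1 has {A,B,D}; the diagonal has {B,F} → C.
Cell (r1,c3): row 1 has {C,D,E,F}; column 3 has {B,E,F} → A.
Cell (r1,c6): row 1 has {A,C,D,E,F}; column 6 has {C} → B.
Cell (r2,c2): row 2 has {B,C,D,E,F}; column 2 has {B,C,E,F}; the diagonal has {B,C,F} → A.
Cell (r3,c6): row 3 has {A,C,D,F}; column 6 has {B,C} → E.
Cell (r4,c2): row 4 has {B,C}; column 2 has {A,B,C,E,F} → D.
Cell (r4,c4): row 4 has {B,C,D}; column 4 has {D,F}; the diagonal has {A,B,C,F} → E.
Cell (r5,c4): row 5 has {A,B,E}; column 4 has {D,E,F} → C.
Cell (r6,c1): row 6 has {B,F}; column 1 has {A,B,C,D} → E.
Cell (r6,c4): row 6 has {B,E,F}; column 4 has {C,D,E,F} → A.
Cell (r6,c6): row 6 has {A,B,E,F}; column 6 has {B,C,E}; the diagonal has {A,B,C,E,F} → D.
Cell (r3,c4): row 3 has {A,C,D,E,F}; column 4 has {A,C,D,E,F} → B.
Cell (r4,c1): row 4 has {B,C,D,E}; column 1 has {A,B,C,D,E} → F.
Cell (r4,c6): row 4 has {B,C,D,E,F}; column 6 has {B,C,D,E} → A.
Cell (r5,c3): row 5 has {A,B,C,E}; column 3 has {A,B,E,F} → D.
Cell (r5,c6): row 5 has {A,B,C,D,E}; column 6 has {A,B,C,D,E} → F.
Cell (r6,c3): row 6 has {A,B,D,E,F}; column 3 has {A,B,D,E,F} → C.

C F A D E B / B A E F D C / D C F B A E / F D B E C A / A E D C B F / E B C A F D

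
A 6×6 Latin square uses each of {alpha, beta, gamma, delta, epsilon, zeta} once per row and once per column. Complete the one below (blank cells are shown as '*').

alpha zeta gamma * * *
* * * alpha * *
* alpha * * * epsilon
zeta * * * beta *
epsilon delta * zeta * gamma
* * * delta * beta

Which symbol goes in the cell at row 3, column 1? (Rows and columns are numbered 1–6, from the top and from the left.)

beta

(r1,c6) = delta
(r2,c6) = zeta
(r4,c6) = alpha
(r5,c5) = alpha
(r6,c1) = gamma
(r6,c2) = epsilon
(r6,c5) = zeta
(r1,c5) = epsilon
(r4,c2) = gamma
(r4,c4) = epsilon
(r5,c3) = beta
(r6,c3) = alpha
(r1,c4) = beta
(r2,c2) = beta
(r3,c4) = gamma
(r3,c5) = delta
(r4,c3) = delta
(r2,c1) = delta
(r2,c3) = epsilon
(r2,c5) = gamma
(r3,c1) = beta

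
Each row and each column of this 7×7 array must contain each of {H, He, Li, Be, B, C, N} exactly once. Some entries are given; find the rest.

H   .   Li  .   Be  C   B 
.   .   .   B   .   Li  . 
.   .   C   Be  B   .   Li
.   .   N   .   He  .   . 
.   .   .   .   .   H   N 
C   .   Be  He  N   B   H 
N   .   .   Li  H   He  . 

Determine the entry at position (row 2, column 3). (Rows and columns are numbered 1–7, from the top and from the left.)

H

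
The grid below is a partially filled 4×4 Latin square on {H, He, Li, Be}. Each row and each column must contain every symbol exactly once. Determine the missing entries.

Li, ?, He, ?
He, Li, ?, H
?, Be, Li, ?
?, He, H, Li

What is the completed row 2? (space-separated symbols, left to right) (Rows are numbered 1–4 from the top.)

He Li Be H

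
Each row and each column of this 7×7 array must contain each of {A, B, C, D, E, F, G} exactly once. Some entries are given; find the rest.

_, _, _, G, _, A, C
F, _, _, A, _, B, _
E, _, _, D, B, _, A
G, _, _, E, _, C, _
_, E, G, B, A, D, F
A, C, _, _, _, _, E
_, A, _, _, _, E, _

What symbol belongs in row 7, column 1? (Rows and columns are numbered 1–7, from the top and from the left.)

D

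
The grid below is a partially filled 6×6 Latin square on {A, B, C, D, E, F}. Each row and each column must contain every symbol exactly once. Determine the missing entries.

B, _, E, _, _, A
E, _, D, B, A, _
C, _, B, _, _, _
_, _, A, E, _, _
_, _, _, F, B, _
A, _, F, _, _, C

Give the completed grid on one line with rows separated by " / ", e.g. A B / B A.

row 2 has {A,B,D,E}; column 6 has {A,C} — only F is left for (r2,c6).
row 5 has {B,F}; column 1 has {A,B,C,E} — only D is left for (r5,c1).
row 5 has {B,D,F}; column 3 has {A,B,D,E,F} — only C is left for (r5,c3).
row 5 has {B,C,D,F}; column 6 has {A,C,F} — only E is left for (r5,c6).
row 6 has {A,C,F}; column 4 has {B,E,F} — only D is left for (r6,c4).
row 6 has {A,C,D,F}; column 5 has {A,B} — only E is left for (r6,c5).
row 1 has {A,B,E}; column 4 has {B,D,E,F} — only C is left for (r1,c4).
row 2 has {A,B,D,E,F}; column 2 is empty so far — only C is left for (r2,c2).
row 3 has {B,C}; column 4 has {B,C,D,E,F} — only A is left for (r3,c4).
row 3 has {A,B,C}; column 6 has {A,C,E,F} — only D is left for (r3,c6).
row 4 has {A,E}; column 1 has {A,B,C,D,E} — only F is left for (r4,c1).
row 4 has {A,E,F}; column 6 has {A,C,D,E,F} — only B is left for (r4,c6).
row 5 has {B,C,D,E,F}; column 2 has {C} — only A is left for (r5,c2).
row 6 has {A,C,D,E,F}; column 2 has {A,C} — only B is left for (r6,c2).
row 3 has {A,B,C,D}; column 5 has {A,B,E} — only F is left for (r3,c5).
row 4 has {A,B,E,F}; column 2 has {A,B,C} — only D is left for (r4,c2).
row 4 has {A,B,D,E,F}; column 5 has {A,B,E,F} — only C is left for (r4,c5).
row 1 has {A,B,C,E}; column 2 has {A,B,C,D} — only F is left for (r1,c2).
row 1 has {A,B,C,E,F}; column 5 has {A,B,C,E,F} — only D is left for (r1,c5).
row 3 has {A,B,C,D,F}; column 2 has {A,B,C,D,F} — only E is left for (r3,c2).

B F E C D A / E C D B A F / C E B A F D / F D A E C B / D A C F B E / A B F D E C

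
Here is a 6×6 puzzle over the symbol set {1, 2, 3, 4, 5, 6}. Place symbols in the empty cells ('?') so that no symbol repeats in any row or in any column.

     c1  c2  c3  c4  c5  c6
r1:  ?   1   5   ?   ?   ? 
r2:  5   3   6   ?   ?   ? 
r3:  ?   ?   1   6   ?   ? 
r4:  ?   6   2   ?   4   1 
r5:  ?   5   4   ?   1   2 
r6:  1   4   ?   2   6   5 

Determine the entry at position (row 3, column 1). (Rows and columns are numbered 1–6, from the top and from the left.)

4

(r2,c5) = 2
(r2,c6) = 4
(r3,c2) = 2
(r3,c6) = 3
(r4,c1) = 3
(r4,c4) = 5
(r5,c1) = 6
(r5,c4) = 3
(r6,c3) = 3
(r1,c4) = 4
(r1,c5) = 3
(r1,c6) = 6
(r2,c4) = 1
(r3,c1) = 4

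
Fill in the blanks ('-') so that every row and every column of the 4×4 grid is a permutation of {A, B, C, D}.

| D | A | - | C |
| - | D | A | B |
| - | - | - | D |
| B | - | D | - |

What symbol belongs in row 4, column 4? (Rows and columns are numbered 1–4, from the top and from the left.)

row 1 has {A,C,D}; column 3 has {A,D} — only B is left for (r1,c3).
row 2 has {A,B,D}; column 1 has {B,D} — only C is left for (r2,c1).
row 3 has {D}; column 1 has {B,C,D} — only A is left for (r3,c1).
row 3 has {A,D}; column 3 has {A,B,D} — only C is left for (r3,c3).
row 4 has {B,D}; column 2 has {A,D} — only C is left for (r4,c2).
row 4 has {B,C,D}; column 4 has {B,C,D} — only A is left for (r4,c4).

A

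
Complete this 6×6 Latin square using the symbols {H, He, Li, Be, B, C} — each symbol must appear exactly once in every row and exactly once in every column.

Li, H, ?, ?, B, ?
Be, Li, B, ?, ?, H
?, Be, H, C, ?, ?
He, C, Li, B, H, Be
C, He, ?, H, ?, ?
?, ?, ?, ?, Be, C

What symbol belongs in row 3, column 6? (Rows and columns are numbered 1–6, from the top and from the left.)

Li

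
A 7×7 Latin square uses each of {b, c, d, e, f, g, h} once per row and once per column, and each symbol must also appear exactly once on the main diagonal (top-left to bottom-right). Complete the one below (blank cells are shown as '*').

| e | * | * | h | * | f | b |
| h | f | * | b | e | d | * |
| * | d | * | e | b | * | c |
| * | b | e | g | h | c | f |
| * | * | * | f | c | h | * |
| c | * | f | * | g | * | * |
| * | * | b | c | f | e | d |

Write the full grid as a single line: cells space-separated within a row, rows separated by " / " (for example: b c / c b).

e c g h d f b / h f c b e d g / f d h e b g c / d b e g h c f / b g d f c h e / c e f d g b h / g h b c f e d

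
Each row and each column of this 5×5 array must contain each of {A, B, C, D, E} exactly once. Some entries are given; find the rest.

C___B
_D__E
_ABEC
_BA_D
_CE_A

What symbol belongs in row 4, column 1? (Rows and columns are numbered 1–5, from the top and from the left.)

E

row 1 has {B,C}; column 2 has {A,B,C,D} — only E is left for (r1,c2).
row 1 has {B,C,E}; column 3 has {A,B,E} — only D is left for (r1,c3).
row 1 has {B,C,D,E}; column 4 has {E} — only A is left for (r1,c4).
row 2 has {D,E}; column 3 has {A,B,D,E} — only C is left for (r2,c3).
row 2 has {C,D,E}; column 4 has {A,E} — only B is left for (r2,c4).
row 3 has {A,B,C,E}; column 1 has {C} — only D is left for (r3,c1).
row 4 has {A,B,D}; column 1 has {C,D} — only E is left for (r4,c1).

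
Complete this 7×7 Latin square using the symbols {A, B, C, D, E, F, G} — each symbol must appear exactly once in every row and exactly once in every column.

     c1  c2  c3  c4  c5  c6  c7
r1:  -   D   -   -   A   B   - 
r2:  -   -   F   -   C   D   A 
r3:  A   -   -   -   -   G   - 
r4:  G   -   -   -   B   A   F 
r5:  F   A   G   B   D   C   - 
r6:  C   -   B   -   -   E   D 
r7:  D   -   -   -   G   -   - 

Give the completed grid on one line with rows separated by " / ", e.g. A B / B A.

(r1,c1): row 1 has {A,B,D}; column 1 has {A,C,D,F,G}, so it must be E.
(r1,c3): row 1 has {A,B,D,E}; column 3 has {B,F,G}, so it must be C.
(r1,c7): row 1 has {A,B,C,D,E}; column 7 has {A,D,F}, so it must be G.
(r2,c1): row 2 has {A,C,D,F}; column 1 has {A,C,D,E,F,G}, so it must be B.
(r5,c7): row 5 has {A,B,C,D,F,G}; column 7 has {A,D,F,G}, so it must be E.
(r6,c5): row 6 has {B,C,D,E}; column 5 has {A,B,C,D,G}, so it must be F.
(r7,c6): row 7 has {D,G}; column 6 has {A,B,C,D,E,G}, so it must be F.
(r1,c4): row 1 has {A,B,C,D,E,G}; column 4 has {B}, so it must be F.
(r3,c5): row 3 has {A,G}; column 5 has {A,B,C,D,F,G}, so it must be E.
(r6,c2): row 6 has {B,C,D,E,F}; column 2 has {A,D}, so it must be G.
(r6,c4): row 6 has {B,C,D,E,F,G}; column 4 has {B,F}, so it must be A.
(r2,c2): row 2 has {A,B,C,D,F}; column 2 has {A,D,G}, so it must be E.
(r2,c4): row 2 has {A,B,C,D,E,F}; column 4 has {A,B,F}, so it must be G.
(r3,c3): row 3 has {A,E,G}; column 3 has {B,C,F,G}, so it must be D.
(r3,c4): row 3 has {A,D,E,G}; column 4 has {A,B,F,G}, so it must be C.
(r3,c7): row 3 has {A,C,D,E,G}; column 7 has {A,D,E,F,G}, so it must be B.
(r4,c2): row 4 has {A,B,F,G}; column 2 has {A,D,E,G}, so it must be C.
(r4,c3): row 4 has {A,B,C,F,G}; column 3 has {B,C,D,F,G}, so it must be E.
(r4,c4): row 4 has {A,B,C,E,F,G}; column 4 has {A,B,C,F,G}, so it must be D.
(r7,c2): row 7 has {D,F,G}; column 2 has {A,C,D,E,G}, so it must be B.
(r7,c3): row 7 has {B,D,F,G}; column 3 has {B,C,D,E,F,G}, so it must be A.
(r7,c4): row 7 has {A,B,D,F,G}; column 4 has {A,B,C,D,F,G}, so it must be E.
(r7,c7): row 7 has {A,B,D,E,F,G}; column 7 has {A,B,D,E,F,G}, so it must be C.
(r3,c2): row 3 has {A,B,C,D,E,G}; column 2 has {A,B,C,D,E,G}, so it must be F.

E D C F A B G / B E F G C D A / A F D C E G B / G C E D B A F / F A G B D C E / C G B A F E D / D B A E G F C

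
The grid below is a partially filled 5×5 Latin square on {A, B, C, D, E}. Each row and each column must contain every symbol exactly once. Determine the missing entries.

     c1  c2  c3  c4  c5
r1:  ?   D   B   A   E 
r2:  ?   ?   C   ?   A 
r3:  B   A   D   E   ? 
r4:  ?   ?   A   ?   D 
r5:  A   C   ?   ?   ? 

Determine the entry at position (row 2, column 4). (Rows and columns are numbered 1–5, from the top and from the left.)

B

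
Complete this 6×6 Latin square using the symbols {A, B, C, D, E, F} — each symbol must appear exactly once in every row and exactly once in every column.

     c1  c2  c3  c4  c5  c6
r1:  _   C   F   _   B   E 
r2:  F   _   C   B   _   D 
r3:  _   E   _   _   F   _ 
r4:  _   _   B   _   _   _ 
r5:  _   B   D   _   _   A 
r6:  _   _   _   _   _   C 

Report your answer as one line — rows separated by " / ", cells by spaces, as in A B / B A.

At row 2, column 2: row 2 has {B,C,D,F}; column 2 has {B,C,E}; that leaves A.
At row 2, column 5: row 2 has {A,B,C,D,F}; column 5 has {B,F}; that leaves E.
At row 3, column 3: row 3 has {E,F}; column 3 has {B,C,D,F}; that leaves A.
At row 3, column 6: row 3 has {A,E,F}; column 6 has {A,C,D,E}; that leaves B.
At row 4, column 6: row 4 has {B}; column 6 has {A,B,C,D,E}; that leaves F.
At row 5, column 5: row 5 has {A,B,D}; column 5 has {B,E,F}; that leaves C.
At row 6, column 3: row 6 has {C}; column 3 has {A,B,C,D,F}; that leaves E.
At row 4, column 2: row 4 has {B,F}; column 2 has {A,B,C,E}; that leaves D.
At row 4, column 5: row 4 has {B,D,F}; column 5 has {B,C,E,F}; that leaves A.
At row 5, column 1: row 5 has {A,B,C,D}; column 1 has {F}; that leaves E.
At row 5, column 4: row 5 has {A,B,C,D,E}; column 4 has {B}; that leaves F.
At row 6, column 2: row 6 has {C,E}; column 2 has {A,B,C,D,E}; that leaves F.
At row 6, column 5: row 6 has {C,E,F}; column 5 has {A,B,C,E,F}; that leaves D.
At row 4, column 1: row 4 has {A,B,D,F}; column 1 has {E,F}; that leaves C.
At row 4, column 4: row 4 has {A,B,C,D,F}; column 4 has {B,F}; that leaves E.
At row 6, column 4: row 6 has {C,D,E,F}; column 4 has {B,E,F}; that leaves A.
At row 1, column 4: row 1 has {B,C,E,F}; column 4 has {A,B,E,F}; that leaves D.
At row 3, column 1: row 3 has {A,B,E,F}; column 1 has {C,E,F}; that leaves D.
At row 3, column 4: row 3 has {A,B,D,E,F}; column 4 has {A,B,D,E,F}; that leaves C.
At row 6, column 1: row 6 has {A,C,D,E,F}; column 1 has {C,D,E,F}; that leaves B.
At row 1, column 1: row 1 has {B,C,D,E,F}; column 1 has {B,C,D,E,F}; that leaves A.

A C F D B E / F A C B E D / D E A C F B / C D B E A F / E B D F C A / B F E A D C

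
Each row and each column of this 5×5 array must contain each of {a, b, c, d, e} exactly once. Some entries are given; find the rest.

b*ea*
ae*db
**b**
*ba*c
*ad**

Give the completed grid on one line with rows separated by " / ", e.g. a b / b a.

b c e a d / a e c d b / e d b c a / d b a e c / c a d b e

(r1,c5): row 1 has {a,b,e}; column 5 has {b,c}, so it must be d.
(r2,c3): row 2 has {a,b,d,e}; column 3 has {a,b,d,e}, so it must be c.
(r4,c4): row 4 has {a,b,c}; column 4 has {a,d}, so it must be e.
(r5,c5): row 5 has {a,d}; column 5 has {b,c,d}, so it must be e.
(r1,c2): row 1 has {a,b,d,e}; column 2 has {a,b,e}, so it must be c.
(r3,c2): row 3 has {b}; column 2 has {a,b,c,e}, so it must be d.
(r3,c4): row 3 has {b,d}; column 4 has {a,d,e}, so it must be c.
(r3,c5): row 3 has {b,c,d}; column 5 has {b,c,d,e}, so it must be a.
(r4,c1): row 4 has {a,b,c,e}; column 1 has {a,b}, so it must be d.
(r5,c1): row 5 has {a,d,e}; column 1 has {a,b,d}, so it must be c.
(r5,c4): row 5 has {a,c,d,e}; column 4 has {a,c,d,e}, so it must be b.
(r3,c1): row 3 has {a,b,c,d}; column 1 has {a,b,c,d}, so it must be e.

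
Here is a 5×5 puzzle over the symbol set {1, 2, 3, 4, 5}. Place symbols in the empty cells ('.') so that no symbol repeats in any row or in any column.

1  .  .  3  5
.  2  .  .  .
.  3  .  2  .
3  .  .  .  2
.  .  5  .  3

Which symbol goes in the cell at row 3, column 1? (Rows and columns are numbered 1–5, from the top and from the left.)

row 1 has {1,3,5}; column 2 has {2,3} — only 4 is left for (r1,c2).
row 1 has {1,3,4,5}; column 3 has {5} — only 2 is left for (r1,c3).
row 5 has {3,5}; column 2 has {2,3,4} — only 1 is left for (r5,c2).
row 5 has {1,3,5}; column 4 has {2,3} — only 4 is left for (r5,c4).
row 4 has {2,3}; column 2 has {1,2,3,4} — only 5 is left for (r4,c2).
row 4 has {2,3,5}; column 4 has {2,3,4} — only 1 is left for (r4,c4).
row 5 has {1,3,4,5}; column 1 has {1,3} — only 2 is left for (r5,c1).
row 2 has {2}; column 4 has {1,2,3,4} — only 5 is left for (r2,c4).
row 4 has {1,2,3,5}; column 3 has {2,5} — only 4 is left for (r4,c3).
row 2 has {2,5}; column 1 has {1,2,3} — only 4 is left for (r2,c1).
row 2 has {2,4,5}; column 5 has {2,3,5} — only 1 is left for (r2,c5).
row 3 has {2,3}; column 1 has {1,2,3,4} — only 5 is left for (r3,c1).

5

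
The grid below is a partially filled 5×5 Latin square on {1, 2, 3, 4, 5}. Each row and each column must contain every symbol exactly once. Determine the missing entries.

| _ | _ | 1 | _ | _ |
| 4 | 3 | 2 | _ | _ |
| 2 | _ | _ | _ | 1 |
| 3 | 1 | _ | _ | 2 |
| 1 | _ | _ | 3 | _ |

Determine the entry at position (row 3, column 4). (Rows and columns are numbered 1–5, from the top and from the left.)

(r1,c1) = 5
(r2,c5) = 5
(r5,c5) = 4
(r1,c5) = 3
(r2,c4) = 1
(r5,c3) = 5
(r4,c3) = 4
(r4,c4) = 5
(r5,c2) = 2
(r1,c2) = 4
(r1,c4) = 2
(r3,c2) = 5
(r3,c3) = 3
(r3,c4) = 4

4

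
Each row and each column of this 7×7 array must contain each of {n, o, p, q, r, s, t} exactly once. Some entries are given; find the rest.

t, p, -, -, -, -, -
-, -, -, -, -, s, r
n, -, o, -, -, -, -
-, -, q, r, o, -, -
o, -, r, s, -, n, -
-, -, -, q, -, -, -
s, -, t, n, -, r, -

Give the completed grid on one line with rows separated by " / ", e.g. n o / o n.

(r1,c4) = o
(r1,c6) = q
(r4,c1) = p
(r4,c6) = t
(r6,c1) = r
(r2,c1) = q
(r3,c6) = p
(r6,c6) = o
(r3,c4) = t
(r2,c4) = p
(r2,c3) = n
(r2,c5) = t
(r1,c3) = s
(r1,c7) = n
(r2,c2) = o
(r4,c7) = s
(r6,c3) = p
(r6,c7) = t
(r7,c2) = q
(r7,c5) = p
(r7,c7) = o
(r1,c5) = r
(r3,c7) = q
(r4,c2) = n
(r5,c2) = t
(r5,c5) = q
(r5,c7) = p
(r6,c2) = s
(r6,c5) = n
(r3,c2) = r
(r3,c5) = s

t p s o r q n / q o n p t s r / n r o t s p q / p n q r o t s / o t r s q n p / r s p q n o t / s q t n p r o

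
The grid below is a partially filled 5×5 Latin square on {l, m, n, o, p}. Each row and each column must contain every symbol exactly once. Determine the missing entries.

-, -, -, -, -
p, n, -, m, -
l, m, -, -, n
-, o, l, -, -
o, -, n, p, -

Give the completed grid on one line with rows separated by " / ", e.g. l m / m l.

n p m l o / p n o m l / l m p o n / m o l n p / o l n p m

(r2,c3): row 2 has {m,n,p}; column 3 has {l,n}, so it must be o.
(r2,c5): row 2 has {m,n,o,p}; column 5 has {n}, so it must be l.
(r3,c3): row 3 has {l,m,n}; column 3 has {l,n,o}, so it must be p.
(r3,c4): row 3 has {l,m,n,p}; column 4 has {m,p}, so it must be o.
(r4,c4): row 4 has {l,o}; column 4 has {m,o,p}, so it must be n.
(r5,c2): row 5 has {n,o,p}; column 2 has {m,n,o}, so it must be l.
(r5,c5): row 5 has {l,n,o,p}; column 5 has {l,n}, so it must be m.
(r1,c2): row 1 is empty so far; column 2 has {l,m,n,o}, so it must be p.
(r1,c3): row 1 has {p}; column 3 has {l,n,o,p}, so it must be m.
(r1,c4): row 1 has {m,p}; column 4 has {m,n,o,p}, so it must be l.
(r1,c5): row 1 has {l,m,p}; column 5 has {l,m,n}, so it must be o.
(r4,c1): row 4 has {l,n,o}; column 1 has {l,o,p}, so it must be m.
(r4,c5): row 4 has {l,m,n,o}; column 5 has {l,m,n,o}, so it must be p.
(r1,c1): row 1 has {l,m,o,p}; column 1 has {l,m,o,p}, so it must be n.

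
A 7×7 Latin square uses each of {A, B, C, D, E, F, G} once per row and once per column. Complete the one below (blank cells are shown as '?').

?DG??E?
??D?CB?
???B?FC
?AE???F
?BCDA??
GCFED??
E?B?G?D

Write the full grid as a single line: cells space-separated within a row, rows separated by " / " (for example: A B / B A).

(r3,c3) = A
(r3,c5) = E
(r4,c5) = B
(r5,c1) = F
(r5,c6) = G
(r5,c7) = E
(r6,c6) = A
(r6,c7) = B
(r7,c2) = F
(r7,c6) = C
(r1,c5) = F
(r1,c7) = A
(r2,c1) = A
(r2,c7) = G
(r3,c1) = D
(r3,c2) = G
(r4,c1) = C
(r4,c4) = G
(r4,c6) = D
(r7,c4) = A
(r1,c1) = B
(r1,c4) = C
(r2,c2) = E
(r2,c4) = F

B D G C F E A / A E D F C B G / D G A B E F C / C A E G B D F / F B C D A G E / G C F E D A B / E F B A G C D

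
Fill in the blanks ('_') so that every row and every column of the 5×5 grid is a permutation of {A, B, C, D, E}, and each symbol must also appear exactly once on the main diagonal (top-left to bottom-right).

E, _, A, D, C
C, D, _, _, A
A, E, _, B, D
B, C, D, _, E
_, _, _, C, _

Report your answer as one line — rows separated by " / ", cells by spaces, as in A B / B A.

At row 1, column 2: row 1 has {A,C,D,E}; column 2 has {C,D,E}; that leaves B.
At row 2, column 4: row 2 has {A,C,D}; column 4 has {B,C,D}; that leaves E.
At row 3, column 3: row 3 has {A,B,D,E}; column 3 has {A,D}; the diagonal has {D,E}; that leaves C.
At row 4, column 4: row 4 has {B,C,D,E}; column 4 has {B,C,D,E}; the diagonal has {C,D,E}; that leaves A.
At row 5, column 1: row 5 has {C}; column 1 has {A,B,C,E}; that leaves D.
At row 5, column 2: row 5 has {C,D}; column 2 has {B,C,D,E}; that leaves A.
At row 5, column 5: row 5 has {A,C,D}; column 5 has {A,C,D,E}; the diagonal has {A,C,D,E}; that leaves B.
At row 2, column 3: row 2 has {A,C,D,E}; column 3 has {A,C,D}; that leaves B.
At row 5, column 3: row 5 has {A,B,C,D}; column 3 has {A,B,C,D}; that leaves E.

E B A D C / C D B E A / A E C B D / B C D A E / D A E C B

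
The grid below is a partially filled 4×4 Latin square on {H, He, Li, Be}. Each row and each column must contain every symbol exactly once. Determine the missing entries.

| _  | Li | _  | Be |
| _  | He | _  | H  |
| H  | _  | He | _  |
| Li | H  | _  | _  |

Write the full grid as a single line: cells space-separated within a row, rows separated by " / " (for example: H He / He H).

He Li H Be / Be He Li H / H Be He Li / Li H Be He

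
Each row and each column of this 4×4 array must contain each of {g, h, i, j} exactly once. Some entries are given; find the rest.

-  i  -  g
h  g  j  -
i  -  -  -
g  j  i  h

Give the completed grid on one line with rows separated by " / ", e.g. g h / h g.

row 1 has {g,i}; column 1 has {g,h,i} — only j is left for (r1,c1).
row 1 has {g,i,j}; column 3 has {i,j} — only h is left for (r1,c3).
row 2 has {g,h,j}; column 4 has {g,h} — only i is left for (r2,c4).
row 3 has {i}; column 2 has {g,i,j} — only h is left for (r3,c2).
row 3 has {h,i}; column 3 has {h,i,j} — only g is left for (r3,c3).
row 3 has {g,h,i}; column 4 has {g,h,i} — only j is left for (r3,c4).

j i h g / h g j i / i h g j / g j i h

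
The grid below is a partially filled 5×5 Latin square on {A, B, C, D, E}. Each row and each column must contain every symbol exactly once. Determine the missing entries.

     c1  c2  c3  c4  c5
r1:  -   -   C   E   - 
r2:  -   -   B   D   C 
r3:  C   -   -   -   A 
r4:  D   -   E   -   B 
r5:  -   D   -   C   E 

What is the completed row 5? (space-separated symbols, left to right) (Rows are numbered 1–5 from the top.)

At row 1, column 5: row 1 has {C,E}; column 5 has {A,B,C,E}; that leaves D.
At row 3, column 3: row 3 has {A,C}; column 3 has {B,C,E}; that leaves D.
At row 3, column 4: row 3 has {A,C,D}; column 4 has {C,D,E}; that leaves B.
At row 4, column 4: row 4 has {B,D,E}; column 4 has {B,C,D,E}; that leaves A.
At row 5, column 3: row 5 has {C,D,E}; column 3 has {B,C,D,E}; that leaves A.
At row 3, column 2: row 3 has {A,B,C,D}; column 2 has {D}; that leaves E.
At row 4, column 2: row 4 has {A,B,D,E}; column 2 has {D,E}; that leaves C.
At row 5, column 1: row 5 has {A,C,D,E}; column 1 has {C,D}; that leaves B.

B D A C E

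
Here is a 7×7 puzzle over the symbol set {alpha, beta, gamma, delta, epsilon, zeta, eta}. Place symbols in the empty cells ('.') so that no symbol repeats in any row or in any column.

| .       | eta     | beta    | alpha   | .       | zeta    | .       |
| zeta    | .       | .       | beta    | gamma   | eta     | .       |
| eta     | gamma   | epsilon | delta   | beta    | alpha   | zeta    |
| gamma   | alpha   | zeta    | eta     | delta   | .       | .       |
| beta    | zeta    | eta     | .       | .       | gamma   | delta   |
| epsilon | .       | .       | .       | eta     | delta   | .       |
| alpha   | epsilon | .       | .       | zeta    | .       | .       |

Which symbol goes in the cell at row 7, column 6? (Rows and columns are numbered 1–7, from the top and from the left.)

beta

(r1,c1) = delta
(r1,c5) = epsilon
(r1,c7) = gamma
(r2,c2) = delta
(r2,c3) = alpha
(r2,c7) = epsilon
(r4,c7) = beta
(r5,c4) = epsilon
(r5,c5) = alpha
(r6,c2) = beta
(r6,c3) = gamma
(r6,c4) = zeta
(r6,c7) = alpha
(r7,c3) = delta
(r7,c4) = gamma
(r7,c6) = beta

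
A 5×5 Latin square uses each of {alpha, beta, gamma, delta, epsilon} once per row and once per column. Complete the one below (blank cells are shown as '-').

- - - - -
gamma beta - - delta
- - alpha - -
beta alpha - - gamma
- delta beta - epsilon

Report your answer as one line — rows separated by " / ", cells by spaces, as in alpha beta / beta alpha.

row 2 has {beta,gamma,delta}; column 3 has {alpha,beta} — only epsilon is left for (r2,c3).
row 2 has {beta,gamma,delta,epsilon}; column 4 is empty so far — only alpha is left for (r2,c4).
row 3 has {alpha}; column 5 has {gamma,delta,epsilon} — only beta is left for (r3,c5).
row 4 has {alpha,beta,gamma}; column 3 has {alpha,beta,epsilon} — only delta is left for (r4,c3).
row 4 has {alpha,beta,gamma,delta}; column 4 has {alpha} — only epsilon is left for (r4,c4).
row 5 has {beta,delta,epsilon}; column 1 has {beta,gamma} — only alpha is left for (r5,c1).
row 5 has {alpha,beta,delta,epsilon}; column 4 has {alpha,epsilon} — only gamma is left for (r5,c4).
row 1 is empty so far; column 3 has {alpha,beta,delta,epsilon} — only gamma is left for (r1,c3).
row 1 has {gamma}; column 5 has {beta,gamma,delta,epsilon} — only alpha is left for (r1,c5).
row 3 has {alpha,beta}; column 4 has {alpha,gamma,epsilon} — only delta is left for (r3,c4).
row 1 has {alpha,gamma}; column 2 has {alpha,beta,delta} — only epsilon is left for (r1,c2).
row 1 has {alpha,gamma,epsilon}; column 4 has {alpha,gamma,delta,epsilon} — only beta is left for (r1,c4).
row 3 has {alpha,beta,delta}; column 1 has {alpha,beta,gamma} — only epsilon is left for (r3,c1).
row 3 has {alpha,beta,delta,epsilon}; column 2 has {alpha,beta,delta,epsilon} — only gamma is left for (r3,c2).
row 1 has {alpha,beta,gamma,epsilon}; column 1 has {alpha,beta,gamma,epsilon} — only delta is left for (r1,c1).

delta epsilon gamma beta alpha / gamma beta epsilon alpha delta / epsilon gamma alpha delta beta / beta alpha delta epsilon gamma / alpha delta beta gamma epsilon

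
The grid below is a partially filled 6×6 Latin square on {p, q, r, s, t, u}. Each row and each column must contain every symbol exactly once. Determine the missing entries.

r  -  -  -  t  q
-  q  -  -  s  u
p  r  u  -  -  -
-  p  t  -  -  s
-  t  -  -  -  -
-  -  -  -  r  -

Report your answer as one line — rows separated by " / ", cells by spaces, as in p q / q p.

At row 2, column 1: row 2 has {q,s,u}; column 1 has {p,r}; that leaves t.
At row 3, column 5: row 3 has {p,r,u}; column 5 has {r,s,t}; that leaves q.
At row 3, column 6: row 3 has {p,q,r,u}; column 6 has {q,s,u}; that leaves t.
At row 4, column 5: row 4 has {p,s,t}; column 5 has {q,r,s,t}; that leaves u.
At row 5, column 5: row 5 has {t}; column 5 has {q,r,s,t,u}; that leaves p.
At row 5, column 6: row 5 has {p,t}; column 6 has {q,s,t,u}; that leaves r.
At row 6, column 6: row 6 has {r}; column 6 has {q,r,s,t,u}; that leaves p.
At row 3, column 4: row 3 has {p,q,r,t,u}; column 4 is empty so far; that leaves s.
At row 4, column 1: row 4 has {p,s,t,u}; column 1 has {p,r,t}; that leaves q.
At row 4, column 4: row 4 has {p,q,s,t,u}; column 4 has {s}; that leaves r.
At row 2, column 4: row 2 has {q,s,t,u}; column 4 has {r,s}; that leaves p.
At row 1, column 4: row 1 has {q,r,t}; column 4 has {p,r,s}; that leaves u.
At row 2, column 3: row 2 has {p,q,s,t,u}; column 3 has {t,u}; that leaves r.
At row 5, column 4: row 5 has {p,r,t}; column 4 has {p,r,s,u}; that leaves q.
At row 6, column 4: row 6 has {p,r}; column 4 has {p,q,r,s,u}; that leaves t.
At row 1, column 2: row 1 has {q,r,t,u}; column 2 has {p,q,r,t}; that leaves s.
At row 1, column 3: row 1 has {q,r,s,t,u}; column 3 has {r,t,u}; that leaves p.
At row 5, column 3: row 5 has {p,q,r,t}; column 3 has {p,r,t,u}; that leaves s.
At row 6, column 2: row 6 has {p,r,t}; column 2 has {p,q,r,s,t}; that leaves u.
At row 6, column 3: row 6 has {p,r,t,u}; column 3 has {p,r,s,t,u}; that leaves q.
At row 5, column 1: row 5 has {p,q,r,s,t}; column 1 has {p,q,r,t}; that leaves u.
At row 6, column 1: row 6 has {p,q,r,t,u}; column 1 has {p,q,r,t,u}; that leaves s.

r s p u t q / t q r p s u / p r u s q t / q p t r u s / u t s q p r / s u q t r p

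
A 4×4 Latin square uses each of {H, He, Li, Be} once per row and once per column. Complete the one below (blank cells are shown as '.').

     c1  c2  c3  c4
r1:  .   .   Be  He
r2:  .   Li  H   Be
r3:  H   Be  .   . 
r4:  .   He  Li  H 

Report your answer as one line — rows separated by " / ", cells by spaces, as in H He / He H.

Li H Be He / He Li H Be / H Be He Li / Be He Li H

Cell (r1,c1): row 1 has {He,Be}; column 1 has {H} → Li.
Cell (r1,c2): row 1 has {He,Li,Be}; column 2 has {He,Li,Be} → H.
Cell (r2,c1): row 2 has {H,Li,Be}; column 1 has {H,Li} → He.
Cell (r3,c3): row 3 has {H,Be}; column 3 has {H,Li,Be} → He.
Cell (r3,c4): row 3 has {H,He,Be}; column 4 has {H,He,Be} → Li.
Cell (r4,c1): row 4 has {H,He,Li}; column 1 has {H,He,Li} → Be.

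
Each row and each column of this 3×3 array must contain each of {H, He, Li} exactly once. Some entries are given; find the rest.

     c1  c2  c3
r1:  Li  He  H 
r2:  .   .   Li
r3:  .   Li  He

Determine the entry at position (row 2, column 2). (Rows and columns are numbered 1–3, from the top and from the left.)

Cell (r2,c2): row 2 has {Li}; column 2 has {He,Li} → H.

H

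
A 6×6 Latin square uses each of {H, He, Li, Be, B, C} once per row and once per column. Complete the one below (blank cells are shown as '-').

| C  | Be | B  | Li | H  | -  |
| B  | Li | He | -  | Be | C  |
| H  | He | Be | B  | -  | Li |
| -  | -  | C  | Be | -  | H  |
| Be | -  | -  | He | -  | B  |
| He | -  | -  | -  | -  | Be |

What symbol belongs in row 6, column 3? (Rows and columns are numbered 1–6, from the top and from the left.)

Li

(r1,c6): row 1 has {H,Li,Be,B,C}; column 6 has {H,Li,Be,B,C}, so it must be He.
(r2,c4): row 2 has {He,Li,Be,B,C}; column 4 has {He,Li,Be,B}, so it must be H.
(r3,c5): row 3 has {H,He,Li,Be,B}; column 5 has {H,Be}, so it must be C.
(r4,c1): row 4 has {H,Be,C}; column 1 has {H,He,Be,B,C}, so it must be Li.
(r4,c2): row 4 has {H,Li,Be,C}; column 2 has {He,Li,Be}, so it must be B.
(r4,c5): row 4 has {H,Li,Be,B,C}; column 5 has {H,Be,C}, so it must be He.
(r5,c5): row 5 has {He,Be,B}; column 5 has {H,He,Be,C}, so it must be Li.
(r6,c4): row 6 has {He,Be}; column 4 has {H,He,Li,Be,B}, so it must be C.
(r6,c5): row 6 has {He,Be,C}; column 5 has {H,He,Li,Be,C}, so it must be B.
(r5,c3): row 5 has {He,Li,Be,B}; column 3 has {He,Be,B,C}, so it must be H.
(r6,c2): row 6 has {He,Be,B,C}; column 2 has {He,Li,Be,B}, so it must be H.
(r6,c3): row 6 has {H,He,Be,B,C}; column 3 has {H,He,Be,B,C}, so it must be Li.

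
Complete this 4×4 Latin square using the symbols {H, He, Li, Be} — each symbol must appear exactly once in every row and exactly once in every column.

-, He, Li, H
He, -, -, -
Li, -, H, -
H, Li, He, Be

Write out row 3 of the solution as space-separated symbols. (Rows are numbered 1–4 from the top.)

Li Be H He

(r1,c1) = Be
(r2,c3) = Be
(r2,c4) = Li
(r3,c2) = Be
(r3,c4) = He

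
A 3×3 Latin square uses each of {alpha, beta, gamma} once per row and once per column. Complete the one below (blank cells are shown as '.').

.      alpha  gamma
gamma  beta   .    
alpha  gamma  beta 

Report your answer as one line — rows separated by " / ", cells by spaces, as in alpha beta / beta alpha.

beta alpha gamma / gamma beta alpha / alpha gamma beta

Cell (r1,c1): row 1 has {alpha,gamma}; column 1 has {alpha,gamma} → beta.
Cell (r2,c3): row 2 has {beta,gamma}; column 3 has {beta,gamma} → alpha.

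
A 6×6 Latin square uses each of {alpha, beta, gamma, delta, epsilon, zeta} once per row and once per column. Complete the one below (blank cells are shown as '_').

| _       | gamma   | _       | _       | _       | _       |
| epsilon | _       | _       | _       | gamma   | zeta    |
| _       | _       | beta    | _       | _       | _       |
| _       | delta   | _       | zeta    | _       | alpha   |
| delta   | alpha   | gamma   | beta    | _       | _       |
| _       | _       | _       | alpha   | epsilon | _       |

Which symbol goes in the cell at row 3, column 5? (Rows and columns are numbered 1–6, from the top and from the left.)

(r2,c2): row 2 has {gamma,epsilon,zeta}; column 2 has {alpha,gamma,delta}, so it must be beta.
(r2,c4): row 2 has {beta,gamma,epsilon,zeta}; column 4 has {alpha,beta,zeta}, so it must be delta.
(r4,c3): row 4 has {alpha,delta,zeta}; column 3 has {beta,gamma}, so it must be epsilon.
(r4,c5): row 4 has {alpha,delta,epsilon,zeta}; column 5 has {gamma,epsilon}, so it must be beta.
(r5,c5): row 5 has {alpha,beta,gamma,delta}; column 5 has {beta,gamma,epsilon}, so it must be zeta.
(r5,c6): row 5 has {alpha,beta,gamma,delta,zeta}; column 6 has {alpha,zeta}, so it must be epsilon.
(r6,c2): row 6 has {alpha,epsilon}; column 2 has {alpha,beta,gamma,delta}, so it must be zeta.
(r6,c3): row 6 has {alpha,epsilon,zeta}; column 3 has {beta,gamma,epsilon}, so it must be delta.
(r1,c4): row 1 has {gamma}; column 4 has {alpha,beta,delta,zeta}, so it must be epsilon.
(r2,c3): row 2 has {beta,gamma,delta,epsilon,zeta}; column 3 has {beta,gamma,delta,epsilon}, so it must be alpha.
(r3,c2): row 3 has {beta}; column 2 has {alpha,beta,gamma,delta,zeta}, so it must be epsilon.
(r3,c4): row 3 has {beta,epsilon}; column 4 has {alpha,beta,delta,epsilon,zeta}, so it must be gamma.
(r3,c6): row 3 has {beta,gamma,epsilon}; column 6 has {alpha,epsilon,zeta}, so it must be delta.
(r4,c1): row 4 has {alpha,beta,delta,epsilon,zeta}; column 1 has {delta,epsilon}, so it must be gamma.
(r6,c1): row 6 has {alpha,delta,epsilon,zeta}; column 1 has {gamma,delta,epsilon}, so it must be beta.
(r6,c6): row 6 has {alpha,beta,delta,epsilon,zeta}; column 6 has {alpha,delta,epsilon,zeta}, so it must be gamma.
(r1,c3): row 1 has {gamma,epsilon}; column 3 has {alpha,beta,gamma,delta,epsilon}, so it must be zeta.
(r1,c6): row 1 has {gamma,epsilon,zeta}; column 6 has {alpha,gamma,delta,epsilon,zeta}, so it must be beta.
(r3,c5): row 3 has {beta,gamma,delta,epsilon}; column 5 has {beta,gamma,epsilon,zeta}, so it must be alpha.

alpha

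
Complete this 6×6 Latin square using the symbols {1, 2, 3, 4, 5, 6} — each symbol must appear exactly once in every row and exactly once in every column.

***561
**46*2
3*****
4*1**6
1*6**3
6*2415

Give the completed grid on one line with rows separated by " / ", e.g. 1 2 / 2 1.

2 4 3 5 6 1 / 5 1 4 6 3 2 / 3 6 5 1 2 4 / 4 2 1 3 5 6 / 1 5 6 2 4 3 / 6 3 2 4 1 5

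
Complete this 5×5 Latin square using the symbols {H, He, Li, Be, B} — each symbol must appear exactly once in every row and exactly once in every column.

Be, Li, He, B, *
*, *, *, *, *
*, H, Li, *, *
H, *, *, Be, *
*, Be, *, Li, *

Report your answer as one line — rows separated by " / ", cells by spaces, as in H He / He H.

(r1,c5) = H
(r3,c4) = He
(r4,c3) = B
(r5,c3) = H
(r2,c3) = Be
(r2,c4) = H
(r3,c1) = B
(r3,c5) = Be
(r4,c2) = He
(r4,c5) = Li
(r5,c1) = He
(r5,c5) = B
(r2,c1) = Li
(r2,c2) = B
(r2,c5) = He

Be Li He B H / Li B Be H He / B H Li He Be / H He B Be Li / He Be H Li B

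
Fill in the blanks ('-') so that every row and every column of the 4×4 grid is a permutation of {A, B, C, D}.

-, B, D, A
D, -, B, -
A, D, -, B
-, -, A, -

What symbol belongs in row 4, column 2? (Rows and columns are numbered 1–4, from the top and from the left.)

C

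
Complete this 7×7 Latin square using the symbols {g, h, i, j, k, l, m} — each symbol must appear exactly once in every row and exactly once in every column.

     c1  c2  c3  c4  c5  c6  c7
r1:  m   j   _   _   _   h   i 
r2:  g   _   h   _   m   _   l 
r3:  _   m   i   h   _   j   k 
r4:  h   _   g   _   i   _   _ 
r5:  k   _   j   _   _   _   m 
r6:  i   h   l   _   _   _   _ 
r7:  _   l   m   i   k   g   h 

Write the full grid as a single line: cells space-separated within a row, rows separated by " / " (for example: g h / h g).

Cell (r1,c3): row 1 has {h,i,j,m}; column 3 has {g,h,i,j,l,m} → k.
Cell (r3,c1): row 3 has {h,i,j,k,m}; column 1 has {g,h,i,k,m} → l.
Cell (r3,c5): row 3 has {h,i,j,k,l,m}; column 5 has {i,k,m} → g.
Cell (r4,c2): row 4 has {g,h,i}; column 2 has {h,j,l,m} → k.
Cell (r4,c7): row 4 has {g,h,i,k}; column 7 has {h,i,k,l,m} → j.
Cell (r6,c5): row 6 has {h,i,l}; column 5 has {g,i,k,m} → j.
Cell (r6,c7): row 6 has {h,i,j,l}; column 7 has {h,i,j,k,l,m} → g.
Cell (r7,c1): row 7 has {g,h,i,k,l,m}; column 1 has {g,h,i,k,l,m} → j.
Cell (r1,c5): row 1 has {h,i,j,k,m}; column 5 has {g,i,j,k,m} → l.
Cell (r2,c2): row 2 has {g,h,l,m}; column 2 has {h,j,k,l,m} → i.
Cell (r2,c6): row 2 has {g,h,i,l,m}; column 6 has {g,h,j} → k.
Cell (r5,c2): row 5 has {j,k,m}; column 2 has {h,i,j,k,l,m} → g.
Cell (r5,c4): row 5 has {g,j,k,m}; column 4 has {h,i} → l.
Cell (r5,c5): row 5 has {g,j,k,l,m}; column 5 has {g,i,j,k,l,m} → h.
Cell (r5,c6): row 5 has {g,h,j,k,l,m}; column 6 has {g,h,j,k} → i.
Cell (r6,c6): row 6 has {g,h,i,j,l}; column 6 has {g,h,i,j,k} → m.
Cell (r1,c4): row 1 has {h,i,j,k,l,m}; column 4 has {h,i,l} → g.
Cell (r2,c4): row 2 has {g,h,i,k,l,m}; column 4 has {g,h,i,l} → j.
Cell (r4,c4): row 4 has {g,h,i,j,k}; column 4 has {g,h,i,j,l} → m.
Cell (r4,c6): row 4 has {g,h,i,j,k,m}; column 6 has {g,h,i,j,k,m} → l.
Cell (r6,c4): row 6 has {g,h,i,j,l,m}; column 4 has {g,h,i,j,l,m} → k.

m j k g l h i / g i h j m k l / l m i h g j k / h k g m i l j / k g j l h i m / i h l k j m g / j l m i k g h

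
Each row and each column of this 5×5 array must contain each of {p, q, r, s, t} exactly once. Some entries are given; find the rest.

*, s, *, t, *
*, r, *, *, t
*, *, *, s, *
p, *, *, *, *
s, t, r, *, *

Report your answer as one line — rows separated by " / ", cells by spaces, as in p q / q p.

row 2 has {r,t}; column 1 has {p,s} — only q is left for (r2,c1).
row 2 has {q,r,t}; column 4 has {s,t} — only p is left for (r2,c4).
row 4 has {p}; column 2 has {r,s,t} — only q is left for (r4,c2).
row 4 has {p,q}; column 4 has {p,s,t} — only r is left for (r4,c4).
row 4 has {p,q,r}; column 5 has {t} — only s is left for (r4,c5).
row 5 has {r,s,t}; column 4 has {p,r,s,t} — only q is left for (r5,c4).
row 5 has {q,r,s,t}; column 5 has {s,t} — only p is left for (r5,c5).
row 1 has {s,t}; column 1 has {p,q,s} — only r is left for (r1,c1).
row 1 has {r,s,t}; column 5 has {p,s,t} — only q is left for (r1,c5).
row 2 has {p,q,r,t}; column 3 has {r} — only s is left for (r2,c3).
row 3 has {s}; column 1 has {p,q,r,s} — only t is left for (r3,c1).
row 3 has {s,t}; column 2 has {q,r,s,t} — only p is left for (r3,c2).
row 3 has {p,s,t}; column 3 has {r,s} — only q is left for (r3,c3).
row 3 has {p,q,s,t}; column 5 has {p,q,s,t} — only r is left for (r3,c5).
row 4 has {p,q,r,s}; column 3 has {q,r,s} — only t is left for (r4,c3).
row 1 has {q,r,s,t}; column 3 has {q,r,s,t} — only p is left for (r1,c3).

r s p t q / q r s p t / t p q s r / p q t r s / s t r q p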